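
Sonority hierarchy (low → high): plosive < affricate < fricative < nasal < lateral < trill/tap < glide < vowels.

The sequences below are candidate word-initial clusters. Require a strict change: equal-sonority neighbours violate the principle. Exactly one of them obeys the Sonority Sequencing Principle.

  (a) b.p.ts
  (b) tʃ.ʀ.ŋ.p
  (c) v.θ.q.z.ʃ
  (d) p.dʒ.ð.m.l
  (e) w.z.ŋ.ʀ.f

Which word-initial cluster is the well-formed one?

d

(a) sonority 1-1-2: ill-formed.
(b) sonority 2-6-4-1: ill-formed.
(c) sonority 3-3-1-3-3: ill-formed.
(d) sonority 1-2-3-4-5: well-formed.
(e) sonority 7-3-4-6-3: ill-formed.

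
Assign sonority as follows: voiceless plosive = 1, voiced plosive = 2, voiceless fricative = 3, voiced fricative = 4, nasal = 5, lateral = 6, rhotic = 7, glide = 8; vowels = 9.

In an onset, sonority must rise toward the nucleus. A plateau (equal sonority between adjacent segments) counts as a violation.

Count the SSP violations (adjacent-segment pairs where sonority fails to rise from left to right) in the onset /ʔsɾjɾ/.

/ʔ/ is a voiceless plosive (sonority 1).
/s/ is a voiceless fricative (sonority 3).
/ɾ/ is a rhotic (sonority 7).
/j/ is a glide (sonority 8).
/ɾ/ is a rhotic (sonority 7).
/ʔ/→/s/: 1→3 (rises) — ok.
/s/→/ɾ/: 3→7 (rises) — ok.
/ɾ/→/j/: 7→8 (rises) — ok.
/j/→/ɾ/: 8→7 (does not rise) — violation.

1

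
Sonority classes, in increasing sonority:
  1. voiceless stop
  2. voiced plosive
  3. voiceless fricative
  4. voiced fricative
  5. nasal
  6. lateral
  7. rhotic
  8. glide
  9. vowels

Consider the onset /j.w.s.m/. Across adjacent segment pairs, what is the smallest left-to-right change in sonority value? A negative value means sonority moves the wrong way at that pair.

/j/ is a glide (sonority 8).
/w/ is a glide (sonority 8).
/s/ is a voiceless fricative (sonority 3).
/m/ is a nasal (sonority 5).
/j/→/w/: change +0.
/w/→/s/: change -5.
/s/→/m/: change +2.
Minimum = -5.

-5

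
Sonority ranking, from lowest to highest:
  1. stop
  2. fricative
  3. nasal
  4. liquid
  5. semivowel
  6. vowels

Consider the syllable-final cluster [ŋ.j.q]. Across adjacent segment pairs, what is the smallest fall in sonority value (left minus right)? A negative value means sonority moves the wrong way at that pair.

/ŋ/ — nasal, sonority 3.
/j/ — semivowel, sonority 5.
/q/ — stop, sonority 1.
/ŋ/→/j/: change -2.
/j/→/q/: change +4.
Minimum = -2.

-2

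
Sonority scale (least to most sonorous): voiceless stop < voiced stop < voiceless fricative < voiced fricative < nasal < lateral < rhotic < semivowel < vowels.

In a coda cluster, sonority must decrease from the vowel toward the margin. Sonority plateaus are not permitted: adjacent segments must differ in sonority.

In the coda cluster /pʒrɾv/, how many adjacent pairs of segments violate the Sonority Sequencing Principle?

/p/: voiceless stop = 1.
/ʒ/: voiced fricative = 4.
/r/: rhotic = 7.
/ɾ/: rhotic = 7.
/v/: voiced fricative = 4.
/p/→/ʒ/: 1→4 (does not fall) — violation.
/ʒ/→/r/: 4→7 (does not fall) — violation.
/r/→/ɾ/: 7→7 (plateau) — violation.
/ɾ/→/v/: 7→4 (falls) — ok.

3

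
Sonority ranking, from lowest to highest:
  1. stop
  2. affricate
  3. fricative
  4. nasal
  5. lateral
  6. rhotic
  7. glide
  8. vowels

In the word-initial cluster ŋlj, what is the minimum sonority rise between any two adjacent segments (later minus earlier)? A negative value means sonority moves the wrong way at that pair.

/ŋ/ — nasal, sonority 4.
/l/ — lateral, sonority 5.
/j/ — glide, sonority 7.
/ŋ/→/l/: change +1.
/l/→/j/: change +2.
Minimum = 1.

1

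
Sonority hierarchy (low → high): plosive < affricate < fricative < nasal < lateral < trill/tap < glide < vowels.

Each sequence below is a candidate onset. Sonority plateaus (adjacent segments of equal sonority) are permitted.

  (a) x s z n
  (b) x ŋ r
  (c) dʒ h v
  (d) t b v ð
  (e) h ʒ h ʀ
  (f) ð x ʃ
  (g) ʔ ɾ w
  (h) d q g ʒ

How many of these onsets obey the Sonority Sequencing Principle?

8

(a) x s z n: profile 3-3-3-4 — obeys.
(b) x ŋ r: profile 3-4-6 — obeys.
(c) dʒ h v: profile 2-3-3 — obeys.
(d) t b v ð: profile 1-1-3-3 — obeys.
(e) h ʒ h ʀ: profile 3-3-3-6 — obeys.
(f) ð x ʃ: profile 3-3-3 — obeys.
(g) ʔ ɾ w: profile 1-6-7 — obeys.
(h) d q g ʒ: profile 1-1-1-3 — obeys.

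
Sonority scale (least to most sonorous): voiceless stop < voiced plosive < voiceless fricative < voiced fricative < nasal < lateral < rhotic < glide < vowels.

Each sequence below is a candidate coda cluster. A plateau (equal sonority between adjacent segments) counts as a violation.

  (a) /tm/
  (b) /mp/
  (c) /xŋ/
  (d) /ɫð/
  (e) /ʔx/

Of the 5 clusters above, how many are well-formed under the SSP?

(a) sonority 1-5: ill-formed.
(b) sonority 5-1: well-formed.
(c) sonority 3-5: ill-formed.
(d) sonority 6-4: well-formed.
(e) sonority 1-3: ill-formed.

2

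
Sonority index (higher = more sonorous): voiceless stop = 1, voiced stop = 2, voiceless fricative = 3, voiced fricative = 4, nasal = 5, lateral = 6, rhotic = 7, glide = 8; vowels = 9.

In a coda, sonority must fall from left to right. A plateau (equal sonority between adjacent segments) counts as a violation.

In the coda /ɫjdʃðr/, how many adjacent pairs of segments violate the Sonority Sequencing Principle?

4

/ɫ/ — lateral, sonority 6.
/j/ — glide, sonority 8.
/d/ — voiced stop, sonority 2.
/ʃ/ — voiceless fricative, sonority 3.
/ð/ — voiced fricative, sonority 4.
/r/ — rhotic, sonority 7.
/ɫ/→/j/: 6→8 (does not fall) — violation.
/j/→/d/: 8→2 (falls) — ok.
/d/→/ʃ/: 2→3 (does not fall) — violation.
/ʃ/→/ð/: 3→4 (does not fall) — violation.
/ð/→/r/: 4→7 (does not fall) — violation.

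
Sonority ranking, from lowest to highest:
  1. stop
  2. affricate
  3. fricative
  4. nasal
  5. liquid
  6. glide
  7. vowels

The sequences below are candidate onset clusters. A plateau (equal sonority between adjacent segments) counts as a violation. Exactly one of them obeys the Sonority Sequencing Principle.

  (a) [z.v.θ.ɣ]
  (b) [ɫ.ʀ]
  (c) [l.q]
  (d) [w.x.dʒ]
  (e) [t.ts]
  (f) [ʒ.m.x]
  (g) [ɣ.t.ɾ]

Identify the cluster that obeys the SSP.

e

(a) sonority 3-3-3-3: ill-formed.
(b) sonority 5-5: ill-formed.
(c) sonority 5-1: ill-formed.
(d) sonority 6-3-2: ill-formed.
(e) sonority 1-2: well-formed.
(f) sonority 3-4-3: ill-formed.
(g) sonority 3-1-5: ill-formed.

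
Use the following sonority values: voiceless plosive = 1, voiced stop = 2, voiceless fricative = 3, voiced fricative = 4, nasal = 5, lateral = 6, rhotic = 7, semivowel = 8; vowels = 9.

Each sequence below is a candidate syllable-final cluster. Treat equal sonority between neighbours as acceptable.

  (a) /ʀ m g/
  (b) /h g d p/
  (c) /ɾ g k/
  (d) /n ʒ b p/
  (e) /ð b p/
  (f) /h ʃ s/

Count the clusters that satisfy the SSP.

6

(a) /ʀ m g/: profile 7-5-2 — obeys.
(b) /h g d p/: profile 3-2-2-1 — obeys.
(c) /ɾ g k/: profile 7-2-1 — obeys.
(d) /n ʒ b p/: profile 5-4-2-1 — obeys.
(e) /ð b p/: profile 4-2-1 — obeys.
(f) /h ʃ s/: profile 3-3-3 — obeys.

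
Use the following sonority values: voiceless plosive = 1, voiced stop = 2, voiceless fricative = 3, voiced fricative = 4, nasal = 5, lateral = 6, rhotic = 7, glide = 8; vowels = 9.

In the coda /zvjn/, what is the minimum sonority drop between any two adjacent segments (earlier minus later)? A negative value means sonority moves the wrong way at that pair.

/z/ — voiced fricative, sonority 4.
/v/ — voiced fricative, sonority 4.
/j/ — glide, sonority 8.
/n/ — nasal, sonority 5.
/z/→/v/: change +0.
/v/→/j/: change -4.
/j/→/n/: change +3.
Minimum = -4.

-4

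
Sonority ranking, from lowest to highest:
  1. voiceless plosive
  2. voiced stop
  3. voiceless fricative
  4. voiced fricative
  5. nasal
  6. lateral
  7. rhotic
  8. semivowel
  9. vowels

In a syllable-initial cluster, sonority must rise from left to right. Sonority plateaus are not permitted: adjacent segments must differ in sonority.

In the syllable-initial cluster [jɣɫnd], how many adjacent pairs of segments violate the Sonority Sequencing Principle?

3

/j/: semivowel = 8.
/ɣ/: voiced fricative = 4.
/ɫ/: lateral = 6.
/n/: nasal = 5.
/d/: voiced stop = 2.
/j/→/ɣ/: 8→4 (does not rise) — violation.
/ɣ/→/ɫ/: 4→6 (rises) — ok.
/ɫ/→/n/: 6→5 (does not rise) — violation.
/n/→/d/: 5→2 (does not rise) — violation.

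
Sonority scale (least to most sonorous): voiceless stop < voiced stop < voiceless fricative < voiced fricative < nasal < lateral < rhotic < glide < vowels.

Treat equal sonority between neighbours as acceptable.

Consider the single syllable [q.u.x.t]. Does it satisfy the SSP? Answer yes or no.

Onset: /q/ is a voiceless stop (sonority 1); then the nucleus /u/ (sonority 9).
Onset profile 1-9 — rises to the nucleus.
Coda: /x/ is a voiceless fricative (sonority 3), /t/ is a voiceless stop (sonority 1).
Coda profile 9-3-1 — falls from the nucleus.

yes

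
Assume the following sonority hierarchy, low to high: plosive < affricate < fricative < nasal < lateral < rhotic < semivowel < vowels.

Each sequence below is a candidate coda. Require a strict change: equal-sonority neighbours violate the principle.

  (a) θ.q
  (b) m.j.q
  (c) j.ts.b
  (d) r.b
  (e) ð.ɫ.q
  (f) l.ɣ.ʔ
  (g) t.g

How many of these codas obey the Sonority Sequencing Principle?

(a) 3-1 → obeys
(b) 4-7-1 → violates
(c) 7-2-1 → obeys
(d) 6-1 → obeys
(e) 3-5-1 → violates
(f) 5-3-1 → obeys
(g) 1-1 → violates

4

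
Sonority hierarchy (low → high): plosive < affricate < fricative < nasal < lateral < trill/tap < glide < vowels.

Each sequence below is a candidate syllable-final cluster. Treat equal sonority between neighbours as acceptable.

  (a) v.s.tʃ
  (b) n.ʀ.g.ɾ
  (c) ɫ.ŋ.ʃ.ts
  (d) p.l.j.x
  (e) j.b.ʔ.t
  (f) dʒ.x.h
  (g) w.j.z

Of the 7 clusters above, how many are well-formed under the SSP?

(a) v.s.tʃ: profile 3-3-2 — obeys.
(b) n.ʀ.g.ɾ: profile 4-6-1-6 — violates.
(c) ɫ.ŋ.ʃ.ts: profile 5-4-3-2 — obeys.
(d) p.l.j.x: profile 1-5-7-3 — violates.
(e) j.b.ʔ.t: profile 7-1-1-1 — obeys.
(f) dʒ.x.h: profile 2-3-3 — violates.
(g) w.j.z: profile 7-7-3 — obeys.

4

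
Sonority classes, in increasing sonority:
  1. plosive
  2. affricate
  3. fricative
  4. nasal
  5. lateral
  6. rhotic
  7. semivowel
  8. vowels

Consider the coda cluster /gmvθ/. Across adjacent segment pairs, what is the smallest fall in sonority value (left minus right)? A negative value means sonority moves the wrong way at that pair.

-3

/g/ is a plosive (sonority 1).
/m/ is a nasal (sonority 4).
/v/ is a fricative (sonority 3).
/θ/ is a fricative (sonority 3).
/g/→/m/: change -3.
/m/→/v/: change +1.
/v/→/θ/: change +0.
Minimum = -3.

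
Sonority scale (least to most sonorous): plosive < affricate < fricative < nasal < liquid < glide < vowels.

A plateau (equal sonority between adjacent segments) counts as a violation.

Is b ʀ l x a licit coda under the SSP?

/b/ — plosive, sonority 1.
/ʀ/ — liquid, sonority 5.
/l/ — liquid, sonority 5.
/x/ — fricative, sonority 3.
The profile is 1-5-5-3. Between /b/ (1) and /ʀ/ (5) sonority does not fall, so the cluster violates the SSP.

no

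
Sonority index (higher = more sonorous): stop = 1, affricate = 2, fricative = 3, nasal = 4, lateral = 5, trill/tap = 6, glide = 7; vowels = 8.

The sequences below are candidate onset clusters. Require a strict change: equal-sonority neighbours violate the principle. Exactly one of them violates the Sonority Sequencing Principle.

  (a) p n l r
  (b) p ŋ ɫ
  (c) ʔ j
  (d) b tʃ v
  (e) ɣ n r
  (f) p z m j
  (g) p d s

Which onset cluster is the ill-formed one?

g

(a) sonority 1-4-5-6: well-formed.
(b) sonority 1-4-5: well-formed.
(c) sonority 1-7: well-formed.
(d) sonority 1-2-3: well-formed.
(e) sonority 3-4-6: well-formed.
(f) sonority 1-3-4-7: well-formed.
(g) sonority 1-1-3: ill-formed.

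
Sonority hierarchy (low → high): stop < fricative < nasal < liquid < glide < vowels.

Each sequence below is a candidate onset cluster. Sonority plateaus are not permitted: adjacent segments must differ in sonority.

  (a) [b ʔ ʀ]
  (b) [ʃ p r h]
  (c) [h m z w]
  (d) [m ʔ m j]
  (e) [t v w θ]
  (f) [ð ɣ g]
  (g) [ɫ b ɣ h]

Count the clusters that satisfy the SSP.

0

(a) 1-1-4 → violates
(b) 2-1-4-2 → violates
(c) 2-3-2-5 → violates
(d) 3-1-3-5 → violates
(e) 1-2-5-2 → violates
(f) 2-2-1 → violates
(g) 4-1-2-2 → violates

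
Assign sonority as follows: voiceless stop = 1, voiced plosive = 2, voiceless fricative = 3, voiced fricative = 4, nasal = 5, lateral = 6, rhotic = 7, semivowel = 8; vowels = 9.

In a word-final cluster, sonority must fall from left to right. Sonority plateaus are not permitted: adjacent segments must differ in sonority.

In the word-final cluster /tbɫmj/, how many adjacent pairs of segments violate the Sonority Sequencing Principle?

/t/ is a voiceless stop (sonority 1).
/b/ is a voiced plosive (sonority 2).
/ɫ/ is a lateral (sonority 6).
/m/ is a nasal (sonority 5).
/j/ is a semivowel (sonority 8).
/t/→/b/: 1→2 (does not fall) — violation.
/b/→/ɫ/: 2→6 (does not fall) — violation.
/ɫ/→/m/: 6→5 (falls) — ok.
/m/→/j/: 5→8 (does not fall) — violation.

3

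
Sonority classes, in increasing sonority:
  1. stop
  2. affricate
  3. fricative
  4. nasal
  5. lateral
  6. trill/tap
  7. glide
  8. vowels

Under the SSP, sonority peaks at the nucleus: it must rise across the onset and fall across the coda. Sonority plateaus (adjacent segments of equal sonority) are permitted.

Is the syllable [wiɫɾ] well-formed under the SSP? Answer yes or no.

Onset: /w/ is a glide (sonority 7); then the nucleus /i/ (sonority 8).
Onset profile 7-8 — rises to the nucleus.
Coda: /ɫ/ is a lateral (sonority 5), /ɾ/ is a trill/tap (sonority 6).
Coda profile 8-5-6 — does not fall throughout.

no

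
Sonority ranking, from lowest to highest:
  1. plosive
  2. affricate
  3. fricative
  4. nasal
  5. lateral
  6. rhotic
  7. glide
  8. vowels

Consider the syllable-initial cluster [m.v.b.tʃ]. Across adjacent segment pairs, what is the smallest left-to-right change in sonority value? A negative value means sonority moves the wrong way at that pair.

/m/: nasal = 4.
/v/: fricative = 3.
/b/: plosive = 1.
/tʃ/: affricate = 2.
/m/→/v/: change -1.
/v/→/b/: change -2.
/b/→/tʃ/: change +1.
Minimum = -2.

-2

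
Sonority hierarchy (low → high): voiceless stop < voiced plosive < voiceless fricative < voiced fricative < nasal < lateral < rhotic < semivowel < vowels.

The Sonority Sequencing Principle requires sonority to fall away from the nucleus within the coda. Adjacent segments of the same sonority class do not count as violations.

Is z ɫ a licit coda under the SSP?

/z/ — voiced fricative, sonority 4.
/ɫ/ — lateral, sonority 6.
The profile is 4-6. Between /z/ (4) and /ɫ/ (6) sonority does not fall, so the cluster violates the SSP.

no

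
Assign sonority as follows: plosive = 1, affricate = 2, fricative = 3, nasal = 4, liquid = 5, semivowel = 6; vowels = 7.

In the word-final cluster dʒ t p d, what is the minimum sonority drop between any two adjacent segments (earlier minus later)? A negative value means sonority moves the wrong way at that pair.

0

/dʒ/ — affricate, sonority 2.
/t/ — plosive, sonority 1.
/p/ — plosive, sonority 1.
/d/ — plosive, sonority 1.
/dʒ/→/t/: change +1.
/t/→/p/: change +0.
/p/→/d/: change +0.
Minimum = 0.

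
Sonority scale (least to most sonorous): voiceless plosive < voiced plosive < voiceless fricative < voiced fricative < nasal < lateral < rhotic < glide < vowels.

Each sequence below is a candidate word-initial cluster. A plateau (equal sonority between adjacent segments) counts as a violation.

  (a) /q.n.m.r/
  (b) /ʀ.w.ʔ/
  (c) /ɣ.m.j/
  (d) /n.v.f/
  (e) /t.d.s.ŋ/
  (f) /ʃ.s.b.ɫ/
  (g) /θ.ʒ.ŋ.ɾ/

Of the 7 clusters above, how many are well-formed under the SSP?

(a) sonority 1-5-5-7: ill-formed.
(b) sonority 7-8-1: ill-formed.
(c) sonority 4-5-8: well-formed.
(d) sonority 5-4-3: ill-formed.
(e) sonority 1-2-3-5: well-formed.
(f) sonority 3-3-2-6: ill-formed.
(g) sonority 3-4-5-7: well-formed.

3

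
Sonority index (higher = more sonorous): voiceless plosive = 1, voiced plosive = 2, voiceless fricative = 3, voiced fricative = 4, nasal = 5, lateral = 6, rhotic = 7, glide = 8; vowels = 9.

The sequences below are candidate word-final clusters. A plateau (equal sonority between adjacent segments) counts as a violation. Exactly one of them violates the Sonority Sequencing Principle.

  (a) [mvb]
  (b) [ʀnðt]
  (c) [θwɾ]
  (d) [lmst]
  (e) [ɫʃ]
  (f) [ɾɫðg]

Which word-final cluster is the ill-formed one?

c

(a) sonority 5-4-2: well-formed.
(b) sonority 7-5-4-1: well-formed.
(c) sonority 3-8-7: ill-formed.
(d) sonority 6-5-3-1: well-formed.
(e) sonority 6-3: well-formed.
(f) sonority 7-6-4-2: well-formed.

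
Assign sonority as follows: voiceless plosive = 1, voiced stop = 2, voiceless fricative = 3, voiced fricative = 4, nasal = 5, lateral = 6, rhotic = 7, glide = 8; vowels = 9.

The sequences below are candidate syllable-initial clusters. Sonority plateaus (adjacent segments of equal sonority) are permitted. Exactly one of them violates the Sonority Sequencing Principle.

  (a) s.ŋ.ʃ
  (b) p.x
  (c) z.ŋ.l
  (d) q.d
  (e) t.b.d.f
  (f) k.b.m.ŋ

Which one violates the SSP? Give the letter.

(a) s.ŋ.ʃ: profile 3-5-3 — violates.
(b) p.x: profile 1-3 — obeys.
(c) z.ŋ.l: profile 4-5-6 — obeys.
(d) q.d: profile 1-2 — obeys.
(e) t.b.d.f: profile 1-2-2-3 — obeys.
(f) k.b.m.ŋ: profile 1-2-5-5 — obeys.

a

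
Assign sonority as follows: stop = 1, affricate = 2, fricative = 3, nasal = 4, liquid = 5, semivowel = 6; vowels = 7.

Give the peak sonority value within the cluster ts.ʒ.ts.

/ts/ — affricate, sonority 2.
/ʒ/ — fricative, sonority 3.
/ts/ — affricate, sonority 2.
The maximum is 3.

3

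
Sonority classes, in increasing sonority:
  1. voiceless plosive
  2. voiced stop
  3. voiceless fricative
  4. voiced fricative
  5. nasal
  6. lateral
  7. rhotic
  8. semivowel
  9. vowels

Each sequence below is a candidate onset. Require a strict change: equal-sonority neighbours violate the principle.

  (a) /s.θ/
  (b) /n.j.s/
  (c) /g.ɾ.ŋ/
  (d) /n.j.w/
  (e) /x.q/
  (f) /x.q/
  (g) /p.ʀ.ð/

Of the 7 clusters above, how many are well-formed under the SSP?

(a) sonority 3-3: ill-formed.
(b) sonority 5-8-3: ill-formed.
(c) sonority 2-7-5: ill-formed.
(d) sonority 5-8-8: ill-formed.
(e) sonority 3-1: ill-formed.
(f) sonority 3-1: ill-formed.
(g) sonority 1-7-4: ill-formed.

0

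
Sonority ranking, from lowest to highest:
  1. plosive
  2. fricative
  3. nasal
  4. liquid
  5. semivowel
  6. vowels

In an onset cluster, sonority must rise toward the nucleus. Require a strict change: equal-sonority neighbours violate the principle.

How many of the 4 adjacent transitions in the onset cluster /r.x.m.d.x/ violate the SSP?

2

/r/ — liquid, sonority 4.
/x/ — fricative, sonority 2.
/m/ — nasal, sonority 3.
/d/ — plosive, sonority 1.
/x/ — fricative, sonority 2.
/r/→/x/: 4→2 (does not rise) — violation.
/x/→/m/: 2→3 (rises) — ok.
/m/→/d/: 3→1 (does not rise) — violation.
/d/→/x/: 1→2 (rises) — ok.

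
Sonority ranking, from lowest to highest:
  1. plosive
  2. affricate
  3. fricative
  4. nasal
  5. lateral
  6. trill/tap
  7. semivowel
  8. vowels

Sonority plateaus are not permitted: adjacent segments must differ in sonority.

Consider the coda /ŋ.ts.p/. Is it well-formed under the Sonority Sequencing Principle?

/ŋ/ is a nasal (sonority 4).
/ts/ is an affricate (sonority 2).
/p/ is a plosive (sonority 1).
The profile 4-2-1 strictly falls, so the coda satisfies the SSP.

yes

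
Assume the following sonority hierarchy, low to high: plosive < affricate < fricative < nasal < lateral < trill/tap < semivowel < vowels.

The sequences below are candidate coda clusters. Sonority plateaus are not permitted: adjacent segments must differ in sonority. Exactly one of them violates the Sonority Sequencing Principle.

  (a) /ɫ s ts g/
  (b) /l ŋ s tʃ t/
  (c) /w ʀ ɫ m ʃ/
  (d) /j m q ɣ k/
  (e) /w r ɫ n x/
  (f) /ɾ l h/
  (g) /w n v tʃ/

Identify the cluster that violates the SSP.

d

(a) sonority 5-3-2-1: well-formed.
(b) sonority 5-4-3-2-1: well-formed.
(c) sonority 7-6-5-4-3: well-formed.
(d) sonority 7-4-1-3-1: ill-formed.
(e) sonority 7-6-5-4-3: well-formed.
(f) sonority 6-5-3: well-formed.
(g) sonority 7-4-3-2: well-formed.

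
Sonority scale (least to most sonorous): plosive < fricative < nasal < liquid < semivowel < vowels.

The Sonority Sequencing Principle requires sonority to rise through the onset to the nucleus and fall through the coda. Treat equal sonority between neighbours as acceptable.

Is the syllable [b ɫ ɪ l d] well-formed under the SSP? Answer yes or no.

yes

Onset: /b/ is a plosive (sonority 1), /ɫ/ is a liquid (sonority 4); then the nucleus /ɪ/ (sonority 6).
Onset profile 1-4-6 — rises to the nucleus.
Coda: /l/ is a liquid (sonority 4), /d/ is a plosive (sonority 1).
Coda profile 6-4-1 — falls from the nucleus.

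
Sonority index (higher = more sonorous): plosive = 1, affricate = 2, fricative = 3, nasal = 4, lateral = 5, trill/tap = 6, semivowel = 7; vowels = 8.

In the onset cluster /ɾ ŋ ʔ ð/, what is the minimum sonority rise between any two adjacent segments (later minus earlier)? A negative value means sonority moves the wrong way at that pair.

-3

/ɾ/ — trill/tap, sonority 6.
/ŋ/ — nasal, sonority 4.
/ʔ/ — plosive, sonority 1.
/ð/ — fricative, sonority 3.
/ɾ/→/ŋ/: change -2.
/ŋ/→/ʔ/: change -3.
/ʔ/→/ð/: change +2.
Minimum = -3.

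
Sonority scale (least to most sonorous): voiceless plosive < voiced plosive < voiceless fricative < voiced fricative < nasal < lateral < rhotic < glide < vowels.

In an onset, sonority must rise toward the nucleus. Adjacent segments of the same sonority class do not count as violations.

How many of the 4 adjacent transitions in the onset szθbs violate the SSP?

2

/s/ — voiceless fricative, sonority 3.
/z/ — voiced fricative, sonority 4.
/θ/ — voiceless fricative, sonority 3.
/b/ — voiced plosive, sonority 2.
/s/ — voiceless fricative, sonority 3.
/s/→/z/: 3→4 (rises) — ok.
/z/→/θ/: 4→3 (does not rise) — violation.
/θ/→/b/: 3→2 (does not rise) — violation.
/b/→/s/: 2→3 (rises) — ok.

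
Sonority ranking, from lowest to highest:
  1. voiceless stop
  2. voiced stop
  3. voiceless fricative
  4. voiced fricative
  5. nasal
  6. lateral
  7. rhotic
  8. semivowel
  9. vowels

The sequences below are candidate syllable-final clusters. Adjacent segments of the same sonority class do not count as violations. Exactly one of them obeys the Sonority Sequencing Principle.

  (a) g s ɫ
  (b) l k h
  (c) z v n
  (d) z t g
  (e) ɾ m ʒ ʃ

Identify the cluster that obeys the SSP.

e

(a) g s ɫ: profile 2-3-6 — violates.
(b) l k h: profile 6-1-3 — violates.
(c) z v n: profile 4-4-5 — violates.
(d) z t g: profile 4-1-2 — violates.
(e) ɾ m ʒ ʃ: profile 7-5-4-3 — obeys.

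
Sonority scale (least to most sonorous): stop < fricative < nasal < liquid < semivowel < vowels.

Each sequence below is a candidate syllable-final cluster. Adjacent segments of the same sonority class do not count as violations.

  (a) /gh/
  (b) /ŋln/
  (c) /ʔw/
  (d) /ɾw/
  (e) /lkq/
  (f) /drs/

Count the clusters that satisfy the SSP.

(a) /gh/: profile 1-2 — violates.
(b) /ŋln/: profile 3-4-3 — violates.
(c) /ʔw/: profile 1-5 — violates.
(d) /ɾw/: profile 4-5 — violates.
(e) /lkq/: profile 4-1-1 — obeys.
(f) /drs/: profile 1-4-2 — violates.

1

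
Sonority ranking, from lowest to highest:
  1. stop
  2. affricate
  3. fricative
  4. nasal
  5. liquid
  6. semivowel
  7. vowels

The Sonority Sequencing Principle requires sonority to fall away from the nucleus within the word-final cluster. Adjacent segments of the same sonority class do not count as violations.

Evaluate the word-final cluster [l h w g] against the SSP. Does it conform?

/l/: liquid = 5.
/h/: fricative = 3.
/w/: semivowel = 6.
/g/: stop = 1.
The profile is 5-3-6-1. Between /h/ (3) and /w/ (6) sonority does not fall, so the cluster violates the SSP.

no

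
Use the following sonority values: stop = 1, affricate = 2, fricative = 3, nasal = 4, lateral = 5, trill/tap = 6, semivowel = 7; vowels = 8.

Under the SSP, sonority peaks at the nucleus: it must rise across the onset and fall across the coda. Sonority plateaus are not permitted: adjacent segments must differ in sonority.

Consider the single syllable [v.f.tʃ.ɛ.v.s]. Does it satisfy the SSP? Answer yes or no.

Onset: /v/ is a fricative (sonority 3), /f/ is a fricative (sonority 3), /tʃ/ is an affricate (sonority 2); then the nucleus /ɛ/ (sonority 8).
Onset profile 3-3-2-8 — does not strictly rise throughout.
Coda: /v/ is a fricative (sonority 3), /s/ is a fricative (sonority 3).
Coda profile 8-3-3 — does not strictly fall throughout.

no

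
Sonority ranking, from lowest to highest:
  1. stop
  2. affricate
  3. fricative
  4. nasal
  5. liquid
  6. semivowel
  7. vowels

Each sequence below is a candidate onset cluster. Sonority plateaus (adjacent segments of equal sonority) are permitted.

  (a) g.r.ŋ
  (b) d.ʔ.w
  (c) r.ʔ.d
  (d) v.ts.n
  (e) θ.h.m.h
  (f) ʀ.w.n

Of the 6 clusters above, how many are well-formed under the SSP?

1

(a) g.r.ŋ: profile 1-5-4 — violates.
(b) d.ʔ.w: profile 1-1-6 — obeys.
(c) r.ʔ.d: profile 5-1-1 — violates.
(d) v.ts.n: profile 3-2-4 — violates.
(e) θ.h.m.h: profile 3-3-4-3 — violates.
(f) ʀ.w.n: profile 5-6-4 — violates.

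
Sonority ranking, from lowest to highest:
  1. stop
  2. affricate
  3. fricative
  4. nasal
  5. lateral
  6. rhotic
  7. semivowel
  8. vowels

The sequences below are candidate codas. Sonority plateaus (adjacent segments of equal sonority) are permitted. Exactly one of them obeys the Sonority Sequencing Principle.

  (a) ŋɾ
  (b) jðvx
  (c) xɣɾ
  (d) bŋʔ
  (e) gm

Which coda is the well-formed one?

b

(a) ŋɾ: profile 4-6 — violates.
(b) jðvx: profile 7-3-3-3 — obeys.
(c) xɣɾ: profile 3-3-6 — violates.
(d) bŋʔ: profile 1-4-1 — violates.
(e) gm: profile 1-4 — violates.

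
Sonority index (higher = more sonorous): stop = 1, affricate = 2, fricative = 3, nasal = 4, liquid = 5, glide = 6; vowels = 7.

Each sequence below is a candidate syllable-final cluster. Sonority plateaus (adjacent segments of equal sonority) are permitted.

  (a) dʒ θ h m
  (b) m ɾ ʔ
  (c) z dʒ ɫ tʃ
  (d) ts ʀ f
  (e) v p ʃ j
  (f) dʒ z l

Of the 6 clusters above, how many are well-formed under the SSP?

(a) dʒ θ h m: profile 2-3-3-4 — violates.
(b) m ɾ ʔ: profile 4-5-1 — violates.
(c) z dʒ ɫ tʃ: profile 3-2-5-2 — violates.
(d) ts ʀ f: profile 2-5-3 — violates.
(e) v p ʃ j: profile 3-1-3-6 — violates.
(f) dʒ z l: profile 2-3-5 — violates.

0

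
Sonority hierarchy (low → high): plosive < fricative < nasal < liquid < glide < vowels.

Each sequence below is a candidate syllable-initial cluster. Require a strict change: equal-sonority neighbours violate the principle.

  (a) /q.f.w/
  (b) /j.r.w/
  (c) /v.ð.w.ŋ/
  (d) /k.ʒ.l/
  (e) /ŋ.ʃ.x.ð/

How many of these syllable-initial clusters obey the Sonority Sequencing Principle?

(a) sonority 1-2-5: well-formed.
(b) sonority 5-4-5: ill-formed.
(c) sonority 2-2-5-3: ill-formed.
(d) sonority 1-2-4: well-formed.
(e) sonority 3-2-2-2: ill-formed.

2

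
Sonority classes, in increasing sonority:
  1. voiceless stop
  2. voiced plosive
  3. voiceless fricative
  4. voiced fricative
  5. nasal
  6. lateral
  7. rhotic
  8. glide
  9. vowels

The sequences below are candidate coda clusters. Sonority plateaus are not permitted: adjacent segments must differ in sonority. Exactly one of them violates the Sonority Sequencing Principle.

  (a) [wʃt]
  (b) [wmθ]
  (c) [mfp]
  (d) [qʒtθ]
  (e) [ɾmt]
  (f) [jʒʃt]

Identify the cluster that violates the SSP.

(a) 8-3-1 → obeys
(b) 8-5-3 → obeys
(c) 5-3-1 → obeys
(d) 1-4-1-3 → violates
(e) 7-5-1 → obeys
(f) 8-4-3-1 → obeys

d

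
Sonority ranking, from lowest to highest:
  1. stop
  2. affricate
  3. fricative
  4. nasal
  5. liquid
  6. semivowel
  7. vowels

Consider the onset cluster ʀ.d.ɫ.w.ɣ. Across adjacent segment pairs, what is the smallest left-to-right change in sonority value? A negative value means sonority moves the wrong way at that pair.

/ʀ/: liquid = 5.
/d/: stop = 1.
/ɫ/: liquid = 5.
/w/: semivowel = 6.
/ɣ/: fricative = 3.
/ʀ/→/d/: change -4.
/d/→/ɫ/: change +4.
/ɫ/→/w/: change +1.
/w/→/ɣ/: change -3.
Minimum = -4.

-4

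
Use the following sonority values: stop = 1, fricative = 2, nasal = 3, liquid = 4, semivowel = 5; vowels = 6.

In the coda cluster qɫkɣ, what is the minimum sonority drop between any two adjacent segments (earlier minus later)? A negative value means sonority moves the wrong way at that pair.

-3

/q/ is a stop (sonority 1).
/ɫ/ is a liquid (sonority 4).
/k/ is a stop (sonority 1).
/ɣ/ is a fricative (sonority 2).
/q/→/ɫ/: change -3.
/ɫ/→/k/: change +3.
/k/→/ɣ/: change -1.
Minimum = -3.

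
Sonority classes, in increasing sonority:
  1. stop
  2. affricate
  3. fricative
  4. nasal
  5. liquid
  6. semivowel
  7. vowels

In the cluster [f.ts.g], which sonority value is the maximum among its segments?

3

/f/ — fricative, sonority 3.
/ts/ — affricate, sonority 2.
/g/ — stop, sonority 1.
The maximum is 3.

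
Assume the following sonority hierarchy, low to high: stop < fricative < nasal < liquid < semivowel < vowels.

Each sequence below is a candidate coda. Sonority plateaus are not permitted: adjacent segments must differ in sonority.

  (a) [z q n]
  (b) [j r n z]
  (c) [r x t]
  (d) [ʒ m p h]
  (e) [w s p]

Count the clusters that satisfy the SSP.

3

(a) 2-1-3 → violates
(b) 5-4-3-2 → obeys
(c) 4-2-1 → obeys
(d) 2-3-1-2 → violates
(e) 5-2-1 → obeys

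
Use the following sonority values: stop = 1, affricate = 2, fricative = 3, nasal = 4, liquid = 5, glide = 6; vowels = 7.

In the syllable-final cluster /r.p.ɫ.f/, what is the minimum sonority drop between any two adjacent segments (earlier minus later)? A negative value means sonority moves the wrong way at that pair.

/r/ — liquid, sonority 5.
/p/ — stop, sonority 1.
/ɫ/ — liquid, sonority 5.
/f/ — fricative, sonority 3.
/r/→/p/: change +4.
/p/→/ɫ/: change -4.
/ɫ/→/f/: change +2.
Minimum = -4.

-4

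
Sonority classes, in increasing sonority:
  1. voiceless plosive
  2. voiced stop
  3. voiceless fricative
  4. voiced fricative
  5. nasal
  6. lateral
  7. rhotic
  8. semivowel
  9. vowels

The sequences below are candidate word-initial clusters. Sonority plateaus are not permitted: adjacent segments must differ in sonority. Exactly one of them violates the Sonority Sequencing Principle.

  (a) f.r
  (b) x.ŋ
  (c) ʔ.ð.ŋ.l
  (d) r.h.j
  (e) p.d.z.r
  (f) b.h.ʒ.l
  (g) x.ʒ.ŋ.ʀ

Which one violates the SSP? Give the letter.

(a) sonority 3-7: well-formed.
(b) sonority 3-5: well-formed.
(c) sonority 1-4-5-6: well-formed.
(d) sonority 7-3-8: ill-formed.
(e) sonority 1-2-4-7: well-formed.
(f) sonority 2-3-4-6: well-formed.
(g) sonority 3-4-5-7: well-formed.

d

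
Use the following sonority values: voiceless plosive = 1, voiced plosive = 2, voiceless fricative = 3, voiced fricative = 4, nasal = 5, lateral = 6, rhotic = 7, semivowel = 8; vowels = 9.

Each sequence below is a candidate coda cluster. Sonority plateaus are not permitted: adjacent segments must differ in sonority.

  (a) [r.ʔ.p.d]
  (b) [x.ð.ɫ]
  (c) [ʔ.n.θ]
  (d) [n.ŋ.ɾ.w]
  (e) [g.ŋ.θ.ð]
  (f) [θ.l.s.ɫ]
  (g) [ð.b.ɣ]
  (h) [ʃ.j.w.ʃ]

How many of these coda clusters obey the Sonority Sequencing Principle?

0

(a) 7-1-1-2 → violates
(b) 3-4-6 → violates
(c) 1-5-3 → violates
(d) 5-5-7-8 → violates
(e) 2-5-3-4 → violates
(f) 3-6-3-6 → violates
(g) 4-2-4 → violates
(h) 3-8-8-3 → violates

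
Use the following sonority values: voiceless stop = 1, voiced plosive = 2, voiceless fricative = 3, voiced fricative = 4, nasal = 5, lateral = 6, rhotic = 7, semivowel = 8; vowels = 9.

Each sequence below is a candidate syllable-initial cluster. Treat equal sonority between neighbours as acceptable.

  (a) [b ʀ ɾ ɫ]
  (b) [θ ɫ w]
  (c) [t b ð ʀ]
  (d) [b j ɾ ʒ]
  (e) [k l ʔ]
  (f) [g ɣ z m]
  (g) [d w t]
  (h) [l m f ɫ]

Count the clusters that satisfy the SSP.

3

(a) [b ʀ ɾ ɫ]: profile 2-7-7-6 — violates.
(b) [θ ɫ w]: profile 3-6-8 — obeys.
(c) [t b ð ʀ]: profile 1-2-4-7 — obeys.
(d) [b j ɾ ʒ]: profile 2-8-7-4 — violates.
(e) [k l ʔ]: profile 1-6-1 — violates.
(f) [g ɣ z m]: profile 2-4-4-5 — obeys.
(g) [d w t]: profile 2-8-1 — violates.
(h) [l m f ɫ]: profile 6-5-3-6 — violates.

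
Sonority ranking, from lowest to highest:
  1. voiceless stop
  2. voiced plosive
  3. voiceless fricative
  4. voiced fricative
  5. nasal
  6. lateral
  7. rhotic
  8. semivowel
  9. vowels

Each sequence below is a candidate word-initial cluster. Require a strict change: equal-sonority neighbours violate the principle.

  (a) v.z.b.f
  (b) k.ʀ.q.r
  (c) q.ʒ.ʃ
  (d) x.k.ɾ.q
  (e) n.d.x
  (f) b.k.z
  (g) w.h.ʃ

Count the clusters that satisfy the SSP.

0

(a) v.z.b.f: profile 4-4-2-3 — violates.
(b) k.ʀ.q.r: profile 1-7-1-7 — violates.
(c) q.ʒ.ʃ: profile 1-4-3 — violates.
(d) x.k.ɾ.q: profile 3-1-7-1 — violates.
(e) n.d.x: profile 5-2-3 — violates.
(f) b.k.z: profile 2-1-4 — violates.
(g) w.h.ʃ: profile 8-3-3 — violates.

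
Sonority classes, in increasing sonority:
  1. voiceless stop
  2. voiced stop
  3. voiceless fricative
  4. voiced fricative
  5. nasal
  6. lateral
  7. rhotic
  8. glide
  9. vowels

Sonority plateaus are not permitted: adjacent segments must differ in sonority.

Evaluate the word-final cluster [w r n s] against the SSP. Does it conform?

/w/ — glide, sonority 8.
/r/ — rhotic, sonority 7.
/n/ — nasal, sonority 5.
/s/ — voiceless fricative, sonority 3.
The profile 8-7-5-3 strictly falls, so the word-final cluster satisfies the SSP.

yes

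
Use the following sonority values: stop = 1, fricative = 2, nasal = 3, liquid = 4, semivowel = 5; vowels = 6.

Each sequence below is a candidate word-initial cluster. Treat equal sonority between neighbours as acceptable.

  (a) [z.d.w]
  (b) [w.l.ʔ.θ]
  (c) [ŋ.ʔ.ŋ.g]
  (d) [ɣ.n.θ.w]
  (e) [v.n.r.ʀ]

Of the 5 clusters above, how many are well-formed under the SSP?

1

(a) 2-1-5 → violates
(b) 5-4-1-2 → violates
(c) 3-1-3-1 → violates
(d) 2-3-2-5 → violates
(e) 2-3-4-4 → obeys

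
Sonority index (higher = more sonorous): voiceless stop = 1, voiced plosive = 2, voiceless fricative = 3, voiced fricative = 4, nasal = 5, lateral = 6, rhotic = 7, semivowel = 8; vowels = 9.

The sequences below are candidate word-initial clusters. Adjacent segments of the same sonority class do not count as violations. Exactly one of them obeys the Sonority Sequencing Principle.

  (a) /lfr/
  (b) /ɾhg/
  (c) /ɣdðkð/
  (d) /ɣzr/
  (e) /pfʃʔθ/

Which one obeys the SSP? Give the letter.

d

(a) /lfr/: profile 6-3-7 — violates.
(b) /ɾhg/: profile 7-3-2 — violates.
(c) /ɣdðkð/: profile 4-2-4-1-4 — violates.
(d) /ɣzr/: profile 4-4-7 — obeys.
(e) /pfʃʔθ/: profile 1-3-3-1-3 — violates.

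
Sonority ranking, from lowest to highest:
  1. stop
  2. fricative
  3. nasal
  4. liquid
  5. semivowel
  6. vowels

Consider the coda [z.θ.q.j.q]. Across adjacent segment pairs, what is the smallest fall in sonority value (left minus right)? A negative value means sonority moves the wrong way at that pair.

-4

/z/: fricative = 2.
/θ/: fricative = 2.
/q/: stop = 1.
/j/: semivowel = 5.
/q/: stop = 1.
/z/→/θ/: change +0.
/θ/→/q/: change +1.
/q/→/j/: change -4.
/j/→/q/: change +4.
Minimum = -4.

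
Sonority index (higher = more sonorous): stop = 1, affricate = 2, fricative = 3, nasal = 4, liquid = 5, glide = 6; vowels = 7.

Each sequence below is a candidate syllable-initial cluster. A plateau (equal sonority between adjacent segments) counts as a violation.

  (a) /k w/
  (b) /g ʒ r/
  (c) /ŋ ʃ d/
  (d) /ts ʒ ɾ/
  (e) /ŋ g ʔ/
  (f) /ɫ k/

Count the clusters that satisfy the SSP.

(a) /k w/: profile 1-6 — obeys.
(b) /g ʒ r/: profile 1-3-5 — obeys.
(c) /ŋ ʃ d/: profile 4-3-1 — violates.
(d) /ts ʒ ɾ/: profile 2-3-5 — obeys.
(e) /ŋ g ʔ/: profile 4-1-1 — violates.
(f) /ɫ k/: profile 5-1 — violates.

3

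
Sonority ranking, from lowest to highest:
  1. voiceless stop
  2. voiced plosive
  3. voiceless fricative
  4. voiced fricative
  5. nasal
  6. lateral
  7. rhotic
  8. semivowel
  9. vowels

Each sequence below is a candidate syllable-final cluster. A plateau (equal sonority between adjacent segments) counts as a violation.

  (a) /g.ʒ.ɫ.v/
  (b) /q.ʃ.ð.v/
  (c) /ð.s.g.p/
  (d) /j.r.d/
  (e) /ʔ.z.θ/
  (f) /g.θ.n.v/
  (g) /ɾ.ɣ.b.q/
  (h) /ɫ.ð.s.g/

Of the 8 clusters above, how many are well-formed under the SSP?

(a) sonority 2-4-6-4: ill-formed.
(b) sonority 1-3-4-4: ill-formed.
(c) sonority 4-3-2-1: well-formed.
(d) sonority 8-7-2: well-formed.
(e) sonority 1-4-3: ill-formed.
(f) sonority 2-3-5-4: ill-formed.
(g) sonority 7-4-2-1: well-formed.
(h) sonority 6-4-3-2: well-formed.

4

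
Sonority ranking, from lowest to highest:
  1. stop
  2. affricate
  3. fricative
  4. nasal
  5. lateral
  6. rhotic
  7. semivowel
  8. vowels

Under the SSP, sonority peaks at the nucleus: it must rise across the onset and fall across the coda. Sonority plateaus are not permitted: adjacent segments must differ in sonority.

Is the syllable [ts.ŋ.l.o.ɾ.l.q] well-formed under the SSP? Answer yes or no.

yes

Onset: /ts/ is an affricate (sonority 2), /ŋ/ is a nasal (sonority 4), /l/ is a lateral (sonority 5); then the nucleus /o/ (sonority 8).
Onset profile 2-4-5-8 — rises to the nucleus.
Coda: /ɾ/ is a rhotic (sonority 6), /l/ is a lateral (sonority 5), /q/ is a stop (sonority 1).
Coda profile 8-6-5-1 — falls from the nucleus.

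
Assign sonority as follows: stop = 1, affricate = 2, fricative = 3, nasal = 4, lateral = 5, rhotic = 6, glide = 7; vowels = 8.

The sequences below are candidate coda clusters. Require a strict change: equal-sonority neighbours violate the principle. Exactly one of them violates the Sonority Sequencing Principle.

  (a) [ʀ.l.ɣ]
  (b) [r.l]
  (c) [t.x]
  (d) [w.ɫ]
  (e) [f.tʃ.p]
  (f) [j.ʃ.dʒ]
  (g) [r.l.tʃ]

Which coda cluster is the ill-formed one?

c

(a) sonority 6-5-3: well-formed.
(b) sonority 6-5: well-formed.
(c) sonority 1-3: ill-formed.
(d) sonority 7-5: well-formed.
(e) sonority 3-2-1: well-formed.
(f) sonority 7-3-2: well-formed.
(g) sonority 6-5-2: well-formed.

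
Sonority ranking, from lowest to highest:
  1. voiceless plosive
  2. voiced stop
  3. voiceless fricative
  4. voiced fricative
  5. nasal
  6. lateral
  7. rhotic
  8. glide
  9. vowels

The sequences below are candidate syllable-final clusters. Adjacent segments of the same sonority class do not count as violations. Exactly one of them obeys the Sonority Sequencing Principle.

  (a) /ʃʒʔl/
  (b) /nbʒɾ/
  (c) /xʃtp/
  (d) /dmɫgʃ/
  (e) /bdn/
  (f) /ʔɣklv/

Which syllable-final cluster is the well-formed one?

(a) sonority 3-4-1-6: ill-formed.
(b) sonority 5-2-4-7: ill-formed.
(c) sonority 3-3-1-1: well-formed.
(d) sonority 2-5-6-2-3: ill-formed.
(e) sonority 2-2-5: ill-formed.
(f) sonority 1-4-1-6-4: ill-formed.

c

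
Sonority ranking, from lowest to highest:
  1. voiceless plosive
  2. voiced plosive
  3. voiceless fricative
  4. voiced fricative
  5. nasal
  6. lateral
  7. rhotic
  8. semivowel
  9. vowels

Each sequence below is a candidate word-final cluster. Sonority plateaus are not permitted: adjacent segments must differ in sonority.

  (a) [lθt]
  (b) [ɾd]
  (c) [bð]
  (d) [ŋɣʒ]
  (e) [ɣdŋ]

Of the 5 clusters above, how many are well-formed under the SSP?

(a) [lθt]: profile 6-3-1 — obeys.
(b) [ɾd]: profile 7-2 — obeys.
(c) [bð]: profile 2-4 — violates.
(d) [ŋɣʒ]: profile 5-4-4 — violates.
(e) [ɣdŋ]: profile 4-2-5 — violates.

2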